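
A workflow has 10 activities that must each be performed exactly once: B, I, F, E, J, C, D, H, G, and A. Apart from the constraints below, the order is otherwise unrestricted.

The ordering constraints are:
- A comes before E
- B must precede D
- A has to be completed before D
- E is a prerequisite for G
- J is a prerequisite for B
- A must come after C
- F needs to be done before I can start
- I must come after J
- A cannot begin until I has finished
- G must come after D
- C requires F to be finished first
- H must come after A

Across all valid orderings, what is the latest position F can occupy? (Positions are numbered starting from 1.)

3

Every activity that must follow F has to come after it. Tracing all chains starting from F, those activities are: I, E, C, D, H, G, A — 7 in total.
So at least 7 activities follow F, putting F no later than position 3. That position is achievable by scheduling everything else first.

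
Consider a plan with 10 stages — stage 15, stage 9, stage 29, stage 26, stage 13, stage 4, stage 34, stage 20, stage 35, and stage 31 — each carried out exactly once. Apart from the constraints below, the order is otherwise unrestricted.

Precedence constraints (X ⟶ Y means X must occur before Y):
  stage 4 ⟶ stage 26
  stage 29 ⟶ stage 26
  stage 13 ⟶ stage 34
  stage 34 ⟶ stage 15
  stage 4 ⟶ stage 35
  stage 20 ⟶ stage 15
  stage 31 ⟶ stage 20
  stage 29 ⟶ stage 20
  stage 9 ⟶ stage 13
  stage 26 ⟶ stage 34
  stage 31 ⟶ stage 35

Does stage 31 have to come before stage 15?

Chaining the stated constraints: stage 31 → stage 20 → stage 15.
Hence stage 31 necessarily comes before stage 15.

Yes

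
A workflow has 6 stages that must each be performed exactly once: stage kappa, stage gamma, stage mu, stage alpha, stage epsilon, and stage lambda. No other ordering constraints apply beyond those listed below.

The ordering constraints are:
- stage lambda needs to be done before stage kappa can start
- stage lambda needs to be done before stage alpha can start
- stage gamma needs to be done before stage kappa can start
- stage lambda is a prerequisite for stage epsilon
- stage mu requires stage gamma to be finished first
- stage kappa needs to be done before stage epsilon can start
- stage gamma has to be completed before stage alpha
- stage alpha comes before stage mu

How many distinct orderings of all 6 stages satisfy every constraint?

12

The stages with no prerequisites are stage gamma, stage lambda; any of them can be placed first.
Counting all ways to extend the partial order to a total order gives 12.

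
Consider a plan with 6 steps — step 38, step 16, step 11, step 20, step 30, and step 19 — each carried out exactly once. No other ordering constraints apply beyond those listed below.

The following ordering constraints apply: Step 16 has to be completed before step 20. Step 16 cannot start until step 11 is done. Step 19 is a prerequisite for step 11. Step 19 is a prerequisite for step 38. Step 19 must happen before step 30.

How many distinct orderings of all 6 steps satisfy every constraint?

20

Only step 19 has no prerequisites, so it must go first.
Enumerating by repeatedly choosing an available step (one whose prerequisites are all placed) gives 20 distinct complete orderings.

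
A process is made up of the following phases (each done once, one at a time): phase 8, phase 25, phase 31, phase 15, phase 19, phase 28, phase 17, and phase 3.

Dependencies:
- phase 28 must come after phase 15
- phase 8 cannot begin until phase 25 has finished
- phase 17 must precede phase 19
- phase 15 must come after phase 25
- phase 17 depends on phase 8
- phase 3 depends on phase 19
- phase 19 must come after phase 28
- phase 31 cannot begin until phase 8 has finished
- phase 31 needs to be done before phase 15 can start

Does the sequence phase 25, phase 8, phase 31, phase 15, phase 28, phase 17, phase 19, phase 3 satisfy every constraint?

Yes

Checking each listed constraint against this order: for instance, phase 8 is in position 2 and phase 17 in position 6, so that constraint holds — and the remaining constraints check out the same way.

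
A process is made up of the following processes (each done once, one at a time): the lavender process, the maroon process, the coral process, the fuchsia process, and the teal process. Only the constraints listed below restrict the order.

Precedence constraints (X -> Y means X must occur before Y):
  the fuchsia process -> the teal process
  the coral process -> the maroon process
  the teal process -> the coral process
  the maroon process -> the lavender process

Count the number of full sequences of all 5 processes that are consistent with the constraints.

1

The fuchsia process is the only process with nothing required before it, so every ordering starts there.
Every process is then forced in turn, so only 1 complete ordering is consistent with the constraints.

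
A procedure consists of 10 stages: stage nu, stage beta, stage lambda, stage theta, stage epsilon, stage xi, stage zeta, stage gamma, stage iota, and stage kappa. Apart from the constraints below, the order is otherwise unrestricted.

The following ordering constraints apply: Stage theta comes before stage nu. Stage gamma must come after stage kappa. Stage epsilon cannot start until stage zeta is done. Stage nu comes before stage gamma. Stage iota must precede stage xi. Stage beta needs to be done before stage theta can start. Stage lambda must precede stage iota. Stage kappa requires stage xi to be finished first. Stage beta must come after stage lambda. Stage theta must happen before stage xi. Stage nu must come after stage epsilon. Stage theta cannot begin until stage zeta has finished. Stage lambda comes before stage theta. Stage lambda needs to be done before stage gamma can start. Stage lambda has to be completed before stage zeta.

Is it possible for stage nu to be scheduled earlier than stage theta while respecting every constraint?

Following stage theta → stage nu, stage theta must precede stage nu in every valid ordering.
So no valid ordering can have stage nu before stage theta.

No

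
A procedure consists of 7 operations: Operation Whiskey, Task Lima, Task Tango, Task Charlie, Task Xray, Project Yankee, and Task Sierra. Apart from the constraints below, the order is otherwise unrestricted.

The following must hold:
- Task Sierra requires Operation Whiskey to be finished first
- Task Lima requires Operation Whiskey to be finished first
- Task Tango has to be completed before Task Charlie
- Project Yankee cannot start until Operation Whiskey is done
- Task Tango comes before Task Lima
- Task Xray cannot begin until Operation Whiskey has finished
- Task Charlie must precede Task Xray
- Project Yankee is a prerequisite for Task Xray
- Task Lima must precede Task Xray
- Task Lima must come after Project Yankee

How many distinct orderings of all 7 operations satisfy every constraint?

The operations with no prerequisites are Operation Whiskey, Task Tango; any of them can be placed first.
Counting all ways to extend the partial order to a total order gives 49.

49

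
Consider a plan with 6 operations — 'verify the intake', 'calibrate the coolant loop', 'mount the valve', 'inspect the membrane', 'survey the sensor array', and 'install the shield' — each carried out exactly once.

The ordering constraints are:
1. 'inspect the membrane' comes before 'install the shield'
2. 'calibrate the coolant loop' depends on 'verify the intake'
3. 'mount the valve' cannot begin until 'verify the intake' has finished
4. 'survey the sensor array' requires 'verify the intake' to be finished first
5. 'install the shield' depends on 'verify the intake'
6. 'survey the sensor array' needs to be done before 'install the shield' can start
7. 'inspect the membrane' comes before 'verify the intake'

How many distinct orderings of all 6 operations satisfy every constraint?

Only 'inspect the membrane' has no prerequisites, so it must go first.
Counting all ways to extend the partial order to a total order gives 12.

12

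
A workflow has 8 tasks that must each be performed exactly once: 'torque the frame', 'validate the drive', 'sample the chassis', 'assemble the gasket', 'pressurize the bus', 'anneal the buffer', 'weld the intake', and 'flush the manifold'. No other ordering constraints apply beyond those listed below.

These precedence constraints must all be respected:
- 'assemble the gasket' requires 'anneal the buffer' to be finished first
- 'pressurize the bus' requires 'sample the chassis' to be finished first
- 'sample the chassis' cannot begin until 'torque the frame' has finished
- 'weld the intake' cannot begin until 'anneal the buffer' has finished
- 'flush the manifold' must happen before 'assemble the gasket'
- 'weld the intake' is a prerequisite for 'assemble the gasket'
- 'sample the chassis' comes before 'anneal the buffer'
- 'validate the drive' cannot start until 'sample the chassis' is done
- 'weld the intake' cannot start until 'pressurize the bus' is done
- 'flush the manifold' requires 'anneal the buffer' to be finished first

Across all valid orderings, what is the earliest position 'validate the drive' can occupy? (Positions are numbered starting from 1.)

Working backwards through the constraints from 'validate the drive', its full set of required predecessors is 'torque the frame', 'sample the chassis' — 2 of them.
With 2 mandatory predecessors, the earliest 'validate the drive' can sit is position 2+1 = 3, and placing just those 2 first achieves it.

3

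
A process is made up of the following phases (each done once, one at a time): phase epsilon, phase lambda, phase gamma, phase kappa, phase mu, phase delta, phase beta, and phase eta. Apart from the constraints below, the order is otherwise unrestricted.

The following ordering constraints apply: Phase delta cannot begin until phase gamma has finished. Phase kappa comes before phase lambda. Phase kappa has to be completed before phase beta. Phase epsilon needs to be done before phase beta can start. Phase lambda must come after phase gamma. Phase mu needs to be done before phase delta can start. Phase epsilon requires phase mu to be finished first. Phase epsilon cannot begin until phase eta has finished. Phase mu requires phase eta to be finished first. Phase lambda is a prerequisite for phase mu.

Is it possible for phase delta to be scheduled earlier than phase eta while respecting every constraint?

No

Following phase eta → phase mu → phase delta, phase eta must precede phase delta in every valid ordering.
So no valid ordering can have phase delta before phase eta.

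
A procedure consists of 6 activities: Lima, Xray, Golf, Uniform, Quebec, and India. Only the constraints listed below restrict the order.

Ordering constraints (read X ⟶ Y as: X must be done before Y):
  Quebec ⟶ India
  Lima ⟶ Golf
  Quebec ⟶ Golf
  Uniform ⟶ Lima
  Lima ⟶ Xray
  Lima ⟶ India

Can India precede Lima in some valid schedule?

There is a dependency chain Lima → India, so India always comes after Lima.
Hence India can never be scheduled before Lima.

No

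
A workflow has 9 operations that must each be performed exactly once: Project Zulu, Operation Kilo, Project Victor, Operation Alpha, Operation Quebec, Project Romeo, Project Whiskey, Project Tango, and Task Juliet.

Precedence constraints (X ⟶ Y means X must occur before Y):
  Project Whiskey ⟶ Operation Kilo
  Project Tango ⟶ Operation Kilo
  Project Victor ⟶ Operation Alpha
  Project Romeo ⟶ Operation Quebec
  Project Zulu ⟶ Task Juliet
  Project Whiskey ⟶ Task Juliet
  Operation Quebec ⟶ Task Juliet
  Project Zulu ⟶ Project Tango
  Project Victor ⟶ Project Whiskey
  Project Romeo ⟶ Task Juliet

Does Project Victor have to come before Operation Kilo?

Tracing the constraints gives a chain: Project Victor → Project Whiskey → Operation Kilo.
So Project Victor must precede Operation Kilo in any valid ordering.

Yes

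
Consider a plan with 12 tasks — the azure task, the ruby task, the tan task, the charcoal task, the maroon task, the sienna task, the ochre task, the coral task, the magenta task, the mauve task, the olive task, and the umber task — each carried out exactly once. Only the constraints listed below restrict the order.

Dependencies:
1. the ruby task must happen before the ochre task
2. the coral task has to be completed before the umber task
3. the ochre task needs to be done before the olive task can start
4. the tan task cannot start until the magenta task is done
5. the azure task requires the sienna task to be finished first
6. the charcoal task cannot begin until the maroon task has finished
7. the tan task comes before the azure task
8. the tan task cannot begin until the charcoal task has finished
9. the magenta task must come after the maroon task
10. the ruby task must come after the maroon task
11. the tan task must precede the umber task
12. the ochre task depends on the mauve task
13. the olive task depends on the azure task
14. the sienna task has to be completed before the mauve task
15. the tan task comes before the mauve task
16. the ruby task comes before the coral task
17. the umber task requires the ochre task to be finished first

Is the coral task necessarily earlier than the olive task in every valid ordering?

No

Nothing in the constraints links the coral task and the olive task; they are unordered relative to each other.
A valid ordering placing the olive task before the coral task exists, so the answer is no.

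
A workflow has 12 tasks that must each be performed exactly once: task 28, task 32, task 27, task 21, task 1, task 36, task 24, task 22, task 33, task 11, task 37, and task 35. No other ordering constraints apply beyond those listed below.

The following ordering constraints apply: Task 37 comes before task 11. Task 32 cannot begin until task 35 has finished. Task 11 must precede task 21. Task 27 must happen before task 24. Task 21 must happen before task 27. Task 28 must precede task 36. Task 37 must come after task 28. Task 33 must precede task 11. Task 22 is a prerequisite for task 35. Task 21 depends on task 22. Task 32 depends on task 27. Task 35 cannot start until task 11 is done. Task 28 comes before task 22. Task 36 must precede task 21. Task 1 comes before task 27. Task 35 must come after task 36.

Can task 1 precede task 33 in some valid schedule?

Yes

Nothing in the constraints forces task 33 before task 1 — there is no chain from task 33 to task 1.
So a valid ordering placing task 1 earlier than task 33 exists.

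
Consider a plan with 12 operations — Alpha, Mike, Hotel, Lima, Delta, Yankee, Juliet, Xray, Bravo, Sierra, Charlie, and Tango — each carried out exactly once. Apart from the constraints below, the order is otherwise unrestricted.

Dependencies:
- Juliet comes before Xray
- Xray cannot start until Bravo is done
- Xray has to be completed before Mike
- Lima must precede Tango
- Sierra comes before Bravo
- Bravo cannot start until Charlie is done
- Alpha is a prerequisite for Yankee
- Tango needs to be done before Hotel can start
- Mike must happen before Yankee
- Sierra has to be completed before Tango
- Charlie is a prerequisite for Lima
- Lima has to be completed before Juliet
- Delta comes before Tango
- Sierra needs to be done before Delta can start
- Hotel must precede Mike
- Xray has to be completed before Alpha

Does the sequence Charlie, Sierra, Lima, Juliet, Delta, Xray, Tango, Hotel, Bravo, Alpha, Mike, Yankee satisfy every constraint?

No

Here Bravo comes after Xray.
That contradicts the constraint that Bravo must precede Xray.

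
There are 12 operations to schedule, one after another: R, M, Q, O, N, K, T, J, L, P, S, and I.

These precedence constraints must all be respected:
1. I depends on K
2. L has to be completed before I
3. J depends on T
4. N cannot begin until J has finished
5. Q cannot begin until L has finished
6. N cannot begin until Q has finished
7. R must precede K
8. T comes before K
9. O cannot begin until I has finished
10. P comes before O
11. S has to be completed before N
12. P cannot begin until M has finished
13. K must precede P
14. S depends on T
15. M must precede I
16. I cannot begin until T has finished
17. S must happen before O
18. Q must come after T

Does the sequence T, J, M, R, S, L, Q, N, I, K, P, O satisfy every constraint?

The sequence places I ahead of K.
Since K is required before I, the ordering is invalid.

No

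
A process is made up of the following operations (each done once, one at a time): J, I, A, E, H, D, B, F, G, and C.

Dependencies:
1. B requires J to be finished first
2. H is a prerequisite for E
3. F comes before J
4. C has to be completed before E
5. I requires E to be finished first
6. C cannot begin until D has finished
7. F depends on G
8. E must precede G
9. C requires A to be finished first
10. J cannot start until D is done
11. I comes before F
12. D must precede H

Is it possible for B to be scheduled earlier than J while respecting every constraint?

Following J → B, J must precede B in every valid ordering.
So no valid ordering can have B before J.

No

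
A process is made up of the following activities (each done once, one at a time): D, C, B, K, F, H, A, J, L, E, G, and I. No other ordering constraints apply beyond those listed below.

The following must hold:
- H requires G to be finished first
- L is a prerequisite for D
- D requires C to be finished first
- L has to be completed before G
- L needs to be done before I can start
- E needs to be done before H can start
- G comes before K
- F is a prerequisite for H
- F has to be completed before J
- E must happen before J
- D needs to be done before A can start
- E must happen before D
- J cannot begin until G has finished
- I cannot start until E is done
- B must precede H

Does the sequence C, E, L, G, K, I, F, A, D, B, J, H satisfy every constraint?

Here D comes after A.
Since D is required before A, the ordering is invalid.

No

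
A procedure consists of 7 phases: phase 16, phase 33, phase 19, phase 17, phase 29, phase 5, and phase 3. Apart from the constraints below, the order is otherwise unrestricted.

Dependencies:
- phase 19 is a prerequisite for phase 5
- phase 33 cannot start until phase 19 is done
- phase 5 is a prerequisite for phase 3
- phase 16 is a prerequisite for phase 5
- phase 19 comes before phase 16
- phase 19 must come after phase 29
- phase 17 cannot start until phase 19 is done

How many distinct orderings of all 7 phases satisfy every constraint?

Phase 29 is the only phase with nothing required before it, so every ordering starts there.
Enumerating by repeatedly choosing an available phase (one whose prerequisites are all placed) gives 20 distinct complete orderings.

20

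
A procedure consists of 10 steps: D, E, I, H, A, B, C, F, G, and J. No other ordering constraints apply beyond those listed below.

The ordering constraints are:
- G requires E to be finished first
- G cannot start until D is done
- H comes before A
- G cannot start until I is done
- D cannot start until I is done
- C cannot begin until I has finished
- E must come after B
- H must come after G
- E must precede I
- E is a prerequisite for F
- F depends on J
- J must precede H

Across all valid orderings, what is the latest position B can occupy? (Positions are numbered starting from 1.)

The steps that are forced after B, directly or by a chain of constraints, are D, E, I, H, A, C, F, G. That's 8 steps.
With 8 mandatory successors out of 10 steps total, the latest slot for B is 10−8 = 2, and it's reachable by doing all non-successors before B.

2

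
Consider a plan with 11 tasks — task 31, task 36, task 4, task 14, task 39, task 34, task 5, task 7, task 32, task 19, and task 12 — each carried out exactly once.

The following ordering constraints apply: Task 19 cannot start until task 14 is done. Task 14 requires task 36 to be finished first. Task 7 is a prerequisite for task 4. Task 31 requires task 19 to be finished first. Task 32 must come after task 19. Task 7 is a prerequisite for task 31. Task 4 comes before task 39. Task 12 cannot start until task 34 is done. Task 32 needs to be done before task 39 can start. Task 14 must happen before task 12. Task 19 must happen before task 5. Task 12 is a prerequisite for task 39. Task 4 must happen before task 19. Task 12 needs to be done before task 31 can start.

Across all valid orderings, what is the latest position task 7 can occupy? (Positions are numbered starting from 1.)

5

Every task that must follow task 7 has to come after it. Tracing all chains starting from task 7, those tasks are: task 31, task 4, task 39, task 5, task 32, task 19 — 6 in total.
So at least 6 tasks follow task 7, putting task 7 no later than position 5. That position is achievable by scheduling everything else first.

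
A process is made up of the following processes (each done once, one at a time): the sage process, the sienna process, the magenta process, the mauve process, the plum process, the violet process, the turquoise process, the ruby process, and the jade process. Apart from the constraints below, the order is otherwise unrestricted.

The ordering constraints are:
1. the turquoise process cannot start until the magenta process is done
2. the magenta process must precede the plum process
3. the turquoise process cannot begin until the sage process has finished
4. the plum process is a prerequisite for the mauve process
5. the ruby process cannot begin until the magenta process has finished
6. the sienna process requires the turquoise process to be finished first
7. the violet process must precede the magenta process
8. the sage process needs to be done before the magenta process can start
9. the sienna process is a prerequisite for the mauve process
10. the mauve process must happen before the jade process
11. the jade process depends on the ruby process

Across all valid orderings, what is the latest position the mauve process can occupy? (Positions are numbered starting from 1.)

8

Following the constraints forward from the mauve process, its only required successor is the jade process.
With 1 mandatory successor out of 9 processes total, the latest slot for the mauve process is 9−1 = 8, and it's reachable by doing all non-successors before the mauve process.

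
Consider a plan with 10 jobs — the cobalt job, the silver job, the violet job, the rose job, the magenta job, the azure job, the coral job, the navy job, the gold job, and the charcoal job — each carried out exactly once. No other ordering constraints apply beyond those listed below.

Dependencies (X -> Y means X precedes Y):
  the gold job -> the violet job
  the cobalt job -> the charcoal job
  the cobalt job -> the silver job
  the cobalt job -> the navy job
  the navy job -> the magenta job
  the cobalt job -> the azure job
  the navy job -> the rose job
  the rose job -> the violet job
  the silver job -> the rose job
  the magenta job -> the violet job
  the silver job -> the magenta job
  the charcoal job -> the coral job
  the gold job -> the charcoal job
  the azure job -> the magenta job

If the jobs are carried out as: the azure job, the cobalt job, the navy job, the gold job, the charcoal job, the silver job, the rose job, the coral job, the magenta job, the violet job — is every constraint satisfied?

Here the cobalt job comes after the azure job.
Since the cobalt job is required before the azure job, the ordering is invalid.

No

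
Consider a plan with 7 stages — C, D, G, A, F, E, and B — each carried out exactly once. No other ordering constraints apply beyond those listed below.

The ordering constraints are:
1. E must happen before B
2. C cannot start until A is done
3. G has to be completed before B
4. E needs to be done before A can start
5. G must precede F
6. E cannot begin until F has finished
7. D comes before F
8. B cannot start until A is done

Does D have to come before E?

Yes

Tracing the constraints gives a chain: D → F → E.
Hence D necessarily comes before E.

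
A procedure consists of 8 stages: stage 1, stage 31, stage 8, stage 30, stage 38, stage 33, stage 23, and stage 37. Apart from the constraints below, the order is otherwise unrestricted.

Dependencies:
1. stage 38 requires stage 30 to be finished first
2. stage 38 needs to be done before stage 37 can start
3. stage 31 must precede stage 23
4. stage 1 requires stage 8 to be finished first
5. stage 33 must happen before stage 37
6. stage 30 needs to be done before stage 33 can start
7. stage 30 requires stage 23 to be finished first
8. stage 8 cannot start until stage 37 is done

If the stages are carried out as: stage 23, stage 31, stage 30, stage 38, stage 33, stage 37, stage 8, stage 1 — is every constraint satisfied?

The sequence places stage 23 ahead of stage 31.
But one of the constraints requires stage 31 before stage 23, so this ordering violates it.

No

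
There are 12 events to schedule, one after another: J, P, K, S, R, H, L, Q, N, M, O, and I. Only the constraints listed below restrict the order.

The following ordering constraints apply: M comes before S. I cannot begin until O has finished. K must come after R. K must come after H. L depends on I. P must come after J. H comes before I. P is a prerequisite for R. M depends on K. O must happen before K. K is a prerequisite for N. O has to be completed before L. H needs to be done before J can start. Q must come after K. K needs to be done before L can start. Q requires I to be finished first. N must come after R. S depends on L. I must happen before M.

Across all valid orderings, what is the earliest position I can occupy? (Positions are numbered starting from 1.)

3

Working backwards through the constraints from I, its full set of required predecessors is H, O — 2 of them.
With 2 mandatory predecessors, the earliest I can sit is position 2+1 = 3, and placing just those 2 first achieves it.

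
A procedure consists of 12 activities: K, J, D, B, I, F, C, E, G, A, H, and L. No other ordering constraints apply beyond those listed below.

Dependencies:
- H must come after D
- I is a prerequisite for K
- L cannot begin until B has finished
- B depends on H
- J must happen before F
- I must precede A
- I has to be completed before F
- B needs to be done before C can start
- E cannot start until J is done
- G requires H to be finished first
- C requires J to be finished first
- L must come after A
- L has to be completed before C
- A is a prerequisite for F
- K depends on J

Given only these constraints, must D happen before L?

Chaining the stated constraints: D → H → B → L.
So D must precede L in any valid ordering.

Yes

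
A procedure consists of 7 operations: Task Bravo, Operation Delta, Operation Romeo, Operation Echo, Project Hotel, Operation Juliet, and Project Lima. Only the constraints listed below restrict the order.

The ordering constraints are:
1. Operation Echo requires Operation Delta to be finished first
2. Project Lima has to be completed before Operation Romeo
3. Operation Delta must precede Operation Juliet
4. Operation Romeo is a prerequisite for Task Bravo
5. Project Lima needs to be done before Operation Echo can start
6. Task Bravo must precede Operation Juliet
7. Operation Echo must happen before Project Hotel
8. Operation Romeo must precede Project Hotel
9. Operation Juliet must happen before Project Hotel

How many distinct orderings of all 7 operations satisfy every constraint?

2 operations have no prerequisites (Operation Delta, Project Lima), so any of them could come first.
Systematically extending each partial ordering one operation at a time and counting, there are 13 complete orderings.

13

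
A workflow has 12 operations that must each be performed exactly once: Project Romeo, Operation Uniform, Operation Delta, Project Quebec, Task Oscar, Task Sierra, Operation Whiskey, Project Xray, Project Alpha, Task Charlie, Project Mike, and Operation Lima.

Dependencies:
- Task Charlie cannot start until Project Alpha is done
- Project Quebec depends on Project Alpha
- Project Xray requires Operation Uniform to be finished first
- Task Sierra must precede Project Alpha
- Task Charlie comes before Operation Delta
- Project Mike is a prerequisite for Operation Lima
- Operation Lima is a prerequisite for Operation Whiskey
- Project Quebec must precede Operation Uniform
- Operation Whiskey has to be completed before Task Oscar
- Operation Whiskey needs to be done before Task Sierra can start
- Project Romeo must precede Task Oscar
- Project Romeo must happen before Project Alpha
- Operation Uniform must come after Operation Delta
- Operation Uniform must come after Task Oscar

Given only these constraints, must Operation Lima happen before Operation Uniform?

Yes

Following the dependencies: Operation Lima → Operation Whiskey → Task Oscar → Operation Uniform.
So Operation Lima must precede Operation Uniform in any valid ordering.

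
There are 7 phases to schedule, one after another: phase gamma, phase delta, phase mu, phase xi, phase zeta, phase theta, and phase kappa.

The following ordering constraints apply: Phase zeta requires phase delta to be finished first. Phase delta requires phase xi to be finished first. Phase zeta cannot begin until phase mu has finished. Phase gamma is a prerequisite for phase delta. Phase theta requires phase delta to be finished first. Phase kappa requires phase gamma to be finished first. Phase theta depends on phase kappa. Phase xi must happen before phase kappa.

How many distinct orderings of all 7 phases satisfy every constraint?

52

The phases with no prerequisites are phase gamma, phase mu, phase xi; any of them can be placed first.
Counting all ways to extend the partial order to a total order gives 52.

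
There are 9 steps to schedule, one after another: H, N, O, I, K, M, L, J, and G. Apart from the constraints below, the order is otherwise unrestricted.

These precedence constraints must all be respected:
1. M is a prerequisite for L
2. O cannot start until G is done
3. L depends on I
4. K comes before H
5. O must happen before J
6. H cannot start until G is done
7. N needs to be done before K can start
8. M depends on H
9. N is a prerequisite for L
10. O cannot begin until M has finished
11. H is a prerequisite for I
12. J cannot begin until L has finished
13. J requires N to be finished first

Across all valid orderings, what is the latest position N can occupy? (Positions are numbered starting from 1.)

2

Following every chain forward from N, the steps that must come later are H, O, I, K, M, L, J — 7 of them.
With 7 mandatory successors out of 9 steps total, the latest slot for N is 9−7 = 2, and it's reachable by doing all non-successors before N.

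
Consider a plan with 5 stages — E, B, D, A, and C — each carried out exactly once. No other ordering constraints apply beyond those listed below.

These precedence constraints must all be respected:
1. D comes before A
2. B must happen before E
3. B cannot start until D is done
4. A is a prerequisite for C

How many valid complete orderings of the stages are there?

D is the only stage with nothing required before it, so every ordering starts there.
Counting all ways to extend the partial order to a total order gives 6.

6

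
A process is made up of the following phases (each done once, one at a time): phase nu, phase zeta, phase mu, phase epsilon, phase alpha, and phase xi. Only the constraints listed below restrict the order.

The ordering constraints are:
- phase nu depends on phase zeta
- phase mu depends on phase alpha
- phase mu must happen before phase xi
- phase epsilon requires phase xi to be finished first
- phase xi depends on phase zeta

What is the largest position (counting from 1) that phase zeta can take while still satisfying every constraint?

3

Every phase that must follow phase zeta has to come after it. Tracing all chains starting from phase zeta, those phases are: phase nu, phase epsilon, phase xi — 3 in total.
So at least 3 phases follow phase zeta, putting phase zeta no later than position 3. That position is achievable by scheduling everything else first.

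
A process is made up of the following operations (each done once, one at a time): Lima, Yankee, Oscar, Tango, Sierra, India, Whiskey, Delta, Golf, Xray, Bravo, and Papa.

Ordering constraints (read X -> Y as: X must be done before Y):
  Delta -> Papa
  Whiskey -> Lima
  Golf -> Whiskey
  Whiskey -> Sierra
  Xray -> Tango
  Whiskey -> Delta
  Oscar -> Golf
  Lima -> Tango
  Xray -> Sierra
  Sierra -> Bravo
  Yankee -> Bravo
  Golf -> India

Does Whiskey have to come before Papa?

Yes

Following the dependencies: Whiskey → Delta → Papa.
That forces Whiskey before Papa in every valid schedule.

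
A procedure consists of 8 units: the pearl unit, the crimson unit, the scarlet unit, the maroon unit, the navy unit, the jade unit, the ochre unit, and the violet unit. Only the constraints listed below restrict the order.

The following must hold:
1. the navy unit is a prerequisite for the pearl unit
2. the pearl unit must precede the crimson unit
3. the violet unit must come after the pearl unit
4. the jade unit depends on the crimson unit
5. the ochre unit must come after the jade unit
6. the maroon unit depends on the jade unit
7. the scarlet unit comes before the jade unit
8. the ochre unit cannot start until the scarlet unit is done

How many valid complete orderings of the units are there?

2 units have no prerequisites (the scarlet unit, the navy unit), so any of them could come first.
Counting all ways to extend the partial order to a total order gives 44.

44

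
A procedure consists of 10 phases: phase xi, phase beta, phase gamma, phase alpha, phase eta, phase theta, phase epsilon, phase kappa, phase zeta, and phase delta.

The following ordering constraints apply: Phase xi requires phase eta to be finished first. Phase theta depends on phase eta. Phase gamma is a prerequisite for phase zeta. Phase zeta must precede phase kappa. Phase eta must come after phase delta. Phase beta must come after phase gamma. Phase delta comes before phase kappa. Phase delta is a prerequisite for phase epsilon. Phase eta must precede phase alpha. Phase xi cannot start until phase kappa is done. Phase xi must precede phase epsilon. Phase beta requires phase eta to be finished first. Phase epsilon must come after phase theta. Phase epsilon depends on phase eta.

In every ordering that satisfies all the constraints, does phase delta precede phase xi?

Yes

Chaining the stated constraints: phase delta → phase eta → phase xi.
So phase delta must precede phase xi in any valid ordering.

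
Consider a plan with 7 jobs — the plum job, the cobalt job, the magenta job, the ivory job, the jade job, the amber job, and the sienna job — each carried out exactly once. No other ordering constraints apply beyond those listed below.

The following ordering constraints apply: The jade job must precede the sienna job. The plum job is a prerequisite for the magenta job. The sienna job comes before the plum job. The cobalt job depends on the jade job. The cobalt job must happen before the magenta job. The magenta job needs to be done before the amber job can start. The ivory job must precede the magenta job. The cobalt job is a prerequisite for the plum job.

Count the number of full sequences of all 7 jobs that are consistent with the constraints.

The jobs with no prerequisites are the ivory job, the jade job; any of them can be placed first.
Counting all ways to extend the partial order to a total order gives 10.

10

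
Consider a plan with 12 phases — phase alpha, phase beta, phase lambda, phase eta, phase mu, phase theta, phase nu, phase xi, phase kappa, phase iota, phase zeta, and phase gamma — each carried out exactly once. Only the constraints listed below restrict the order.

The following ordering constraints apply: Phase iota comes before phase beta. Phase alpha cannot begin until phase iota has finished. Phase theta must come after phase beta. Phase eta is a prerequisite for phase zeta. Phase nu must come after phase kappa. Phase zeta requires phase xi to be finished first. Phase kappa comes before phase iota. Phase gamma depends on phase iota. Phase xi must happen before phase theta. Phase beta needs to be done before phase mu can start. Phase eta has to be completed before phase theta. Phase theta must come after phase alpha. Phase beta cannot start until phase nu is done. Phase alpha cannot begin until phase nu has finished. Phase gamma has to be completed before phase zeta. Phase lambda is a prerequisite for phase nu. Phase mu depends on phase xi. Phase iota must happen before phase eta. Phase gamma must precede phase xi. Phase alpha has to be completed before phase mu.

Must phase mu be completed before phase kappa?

In fact the dependencies run the other way: phase kappa → phase iota → phase beta → phase mu.
So phase mu does not have to come before phase kappa — it cannot.

No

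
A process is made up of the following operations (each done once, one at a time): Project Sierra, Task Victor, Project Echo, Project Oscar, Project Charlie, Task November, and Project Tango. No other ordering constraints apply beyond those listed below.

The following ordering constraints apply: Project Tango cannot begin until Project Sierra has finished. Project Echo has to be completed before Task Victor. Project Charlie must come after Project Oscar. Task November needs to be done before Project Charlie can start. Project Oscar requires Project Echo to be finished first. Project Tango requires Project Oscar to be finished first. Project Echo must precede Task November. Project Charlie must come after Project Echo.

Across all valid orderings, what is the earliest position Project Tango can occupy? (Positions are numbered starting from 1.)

4

Every operation that must precede Project Tango has to come before it. Tracing all chains that end at Project Tango, those operations are: Project Sierra, Project Echo, Project Oscar — 3 in total.
With 3 mandatory predecessors, the earliest Project Tango can sit is position 3+1 = 4, and placing just those 3 first achieves it.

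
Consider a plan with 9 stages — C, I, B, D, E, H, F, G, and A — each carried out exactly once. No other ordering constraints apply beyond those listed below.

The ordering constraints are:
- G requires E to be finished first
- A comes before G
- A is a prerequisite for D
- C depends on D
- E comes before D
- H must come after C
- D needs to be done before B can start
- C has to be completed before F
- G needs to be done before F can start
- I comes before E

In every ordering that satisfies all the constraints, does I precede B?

Tracing the constraints gives a chain: I → E → D → B.
Hence I necessarily comes before B.

Yes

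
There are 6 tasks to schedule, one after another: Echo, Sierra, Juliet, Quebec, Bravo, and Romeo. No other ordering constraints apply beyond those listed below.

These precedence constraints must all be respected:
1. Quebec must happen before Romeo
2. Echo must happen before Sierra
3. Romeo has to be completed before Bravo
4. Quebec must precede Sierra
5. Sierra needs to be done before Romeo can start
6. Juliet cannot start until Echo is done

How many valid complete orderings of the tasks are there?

9

2 tasks have no prerequisites (Echo, Quebec), so any of them could come first.
Systematically extending each partial ordering one task at a time and counting, there are 9 complete orderings.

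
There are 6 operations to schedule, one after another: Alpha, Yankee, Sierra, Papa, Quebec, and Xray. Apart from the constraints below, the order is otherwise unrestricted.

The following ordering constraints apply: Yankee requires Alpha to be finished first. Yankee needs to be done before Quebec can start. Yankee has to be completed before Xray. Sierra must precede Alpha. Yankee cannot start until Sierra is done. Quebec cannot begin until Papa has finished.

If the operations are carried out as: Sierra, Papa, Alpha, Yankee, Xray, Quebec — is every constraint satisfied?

Yes

Going through the constraints one by one, each required predecessor appears earlier in the sequence than its dependent — e.g. Papa (position 2) is before Quebec (position 6), as required.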